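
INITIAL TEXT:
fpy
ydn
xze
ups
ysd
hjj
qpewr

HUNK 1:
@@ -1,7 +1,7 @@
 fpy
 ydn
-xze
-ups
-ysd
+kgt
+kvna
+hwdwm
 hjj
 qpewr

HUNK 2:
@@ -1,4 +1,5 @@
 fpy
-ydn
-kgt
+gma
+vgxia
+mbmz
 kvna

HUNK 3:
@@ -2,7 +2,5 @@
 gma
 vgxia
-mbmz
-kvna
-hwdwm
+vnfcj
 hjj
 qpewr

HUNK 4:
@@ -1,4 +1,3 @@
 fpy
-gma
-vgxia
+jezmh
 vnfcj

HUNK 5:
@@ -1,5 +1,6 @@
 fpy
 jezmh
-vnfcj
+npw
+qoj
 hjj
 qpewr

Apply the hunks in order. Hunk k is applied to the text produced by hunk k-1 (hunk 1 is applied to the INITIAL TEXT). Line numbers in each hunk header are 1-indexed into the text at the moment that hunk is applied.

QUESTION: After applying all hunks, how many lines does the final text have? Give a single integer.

Hunk 1: at line 1 remove [xze,ups,ysd] add [kgt,kvna,hwdwm] -> 7 lines: fpy ydn kgt kvna hwdwm hjj qpewr
Hunk 2: at line 1 remove [ydn,kgt] add [gma,vgxia,mbmz] -> 8 lines: fpy gma vgxia mbmz kvna hwdwm hjj qpewr
Hunk 3: at line 2 remove [mbmz,kvna,hwdwm] add [vnfcj] -> 6 lines: fpy gma vgxia vnfcj hjj qpewr
Hunk 4: at line 1 remove [gma,vgxia] add [jezmh] -> 5 lines: fpy jezmh vnfcj hjj qpewr
Hunk 5: at line 1 remove [vnfcj] add [npw,qoj] -> 6 lines: fpy jezmh npw qoj hjj qpewr
Final line count: 6

Answer: 6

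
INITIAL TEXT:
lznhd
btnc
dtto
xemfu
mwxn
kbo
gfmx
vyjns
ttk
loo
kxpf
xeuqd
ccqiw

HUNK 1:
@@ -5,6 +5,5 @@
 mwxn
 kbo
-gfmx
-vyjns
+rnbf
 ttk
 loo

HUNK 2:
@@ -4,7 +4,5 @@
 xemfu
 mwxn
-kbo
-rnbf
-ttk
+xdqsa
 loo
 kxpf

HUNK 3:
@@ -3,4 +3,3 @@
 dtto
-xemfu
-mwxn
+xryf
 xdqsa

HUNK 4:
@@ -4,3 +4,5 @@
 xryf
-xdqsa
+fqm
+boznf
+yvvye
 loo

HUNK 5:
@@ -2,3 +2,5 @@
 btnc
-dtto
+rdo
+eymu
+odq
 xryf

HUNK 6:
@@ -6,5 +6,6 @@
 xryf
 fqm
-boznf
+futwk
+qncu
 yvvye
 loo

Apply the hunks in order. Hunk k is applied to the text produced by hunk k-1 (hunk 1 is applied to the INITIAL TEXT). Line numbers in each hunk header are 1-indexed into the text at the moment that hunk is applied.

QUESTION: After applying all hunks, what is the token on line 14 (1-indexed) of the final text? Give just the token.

Hunk 1: at line 5 remove [gfmx,vyjns] add [rnbf] -> 12 lines: lznhd btnc dtto xemfu mwxn kbo rnbf ttk loo kxpf xeuqd ccqiw
Hunk 2: at line 4 remove [kbo,rnbf,ttk] add [xdqsa] -> 10 lines: lznhd btnc dtto xemfu mwxn xdqsa loo kxpf xeuqd ccqiw
Hunk 3: at line 3 remove [xemfu,mwxn] add [xryf] -> 9 lines: lznhd btnc dtto xryf xdqsa loo kxpf xeuqd ccqiw
Hunk 4: at line 4 remove [xdqsa] add [fqm,boznf,yvvye] -> 11 lines: lznhd btnc dtto xryf fqm boznf yvvye loo kxpf xeuqd ccqiw
Hunk 5: at line 2 remove [dtto] add [rdo,eymu,odq] -> 13 lines: lznhd btnc rdo eymu odq xryf fqm boznf yvvye loo kxpf xeuqd ccqiw
Hunk 6: at line 6 remove [boznf] add [futwk,qncu] -> 14 lines: lznhd btnc rdo eymu odq xryf fqm futwk qncu yvvye loo kxpf xeuqd ccqiw
Final line 14: ccqiw

Answer: ccqiw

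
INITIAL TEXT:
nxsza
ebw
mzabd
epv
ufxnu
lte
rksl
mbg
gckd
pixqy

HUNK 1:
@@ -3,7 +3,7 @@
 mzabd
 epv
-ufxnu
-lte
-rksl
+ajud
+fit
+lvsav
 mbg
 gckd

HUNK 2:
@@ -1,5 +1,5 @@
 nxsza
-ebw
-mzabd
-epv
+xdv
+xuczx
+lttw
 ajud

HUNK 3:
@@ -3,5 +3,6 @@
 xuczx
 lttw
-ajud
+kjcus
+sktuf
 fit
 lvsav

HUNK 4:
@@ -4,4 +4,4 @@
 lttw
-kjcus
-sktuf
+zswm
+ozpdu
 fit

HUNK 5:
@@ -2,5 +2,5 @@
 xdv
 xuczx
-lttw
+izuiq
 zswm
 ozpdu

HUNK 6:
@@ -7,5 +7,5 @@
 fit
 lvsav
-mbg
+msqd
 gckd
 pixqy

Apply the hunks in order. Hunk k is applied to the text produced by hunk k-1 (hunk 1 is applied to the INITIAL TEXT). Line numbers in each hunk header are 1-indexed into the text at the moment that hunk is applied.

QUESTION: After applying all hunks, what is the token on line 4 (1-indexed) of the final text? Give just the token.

Hunk 1: at line 3 remove [ufxnu,lte,rksl] add [ajud,fit,lvsav] -> 10 lines: nxsza ebw mzabd epv ajud fit lvsav mbg gckd pixqy
Hunk 2: at line 1 remove [ebw,mzabd,epv] add [xdv,xuczx,lttw] -> 10 lines: nxsza xdv xuczx lttw ajud fit lvsav mbg gckd pixqy
Hunk 3: at line 3 remove [ajud] add [kjcus,sktuf] -> 11 lines: nxsza xdv xuczx lttw kjcus sktuf fit lvsav mbg gckd pixqy
Hunk 4: at line 4 remove [kjcus,sktuf] add [zswm,ozpdu] -> 11 lines: nxsza xdv xuczx lttw zswm ozpdu fit lvsav mbg gckd pixqy
Hunk 5: at line 2 remove [lttw] add [izuiq] -> 11 lines: nxsza xdv xuczx izuiq zswm ozpdu fit lvsav mbg gckd pixqy
Hunk 6: at line 7 remove [mbg] add [msqd] -> 11 lines: nxsza xdv xuczx izuiq zswm ozpdu fit lvsav msqd gckd pixqy
Final line 4: izuiq

Answer: izuiq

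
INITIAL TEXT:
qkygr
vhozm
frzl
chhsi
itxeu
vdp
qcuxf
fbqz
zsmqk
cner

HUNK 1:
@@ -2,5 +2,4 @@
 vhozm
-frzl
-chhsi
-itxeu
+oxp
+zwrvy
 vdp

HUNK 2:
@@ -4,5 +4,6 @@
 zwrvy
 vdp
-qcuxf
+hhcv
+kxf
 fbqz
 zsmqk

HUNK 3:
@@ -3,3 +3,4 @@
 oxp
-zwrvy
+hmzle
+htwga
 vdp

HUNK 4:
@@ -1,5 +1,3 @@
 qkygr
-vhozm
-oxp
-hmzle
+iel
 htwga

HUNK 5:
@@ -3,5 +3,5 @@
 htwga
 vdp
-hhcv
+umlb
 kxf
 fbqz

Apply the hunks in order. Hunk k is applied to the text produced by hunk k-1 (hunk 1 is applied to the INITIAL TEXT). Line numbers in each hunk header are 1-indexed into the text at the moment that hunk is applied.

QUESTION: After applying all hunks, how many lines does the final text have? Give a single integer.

Hunk 1: at line 2 remove [frzl,chhsi,itxeu] add [oxp,zwrvy] -> 9 lines: qkygr vhozm oxp zwrvy vdp qcuxf fbqz zsmqk cner
Hunk 2: at line 4 remove [qcuxf] add [hhcv,kxf] -> 10 lines: qkygr vhozm oxp zwrvy vdp hhcv kxf fbqz zsmqk cner
Hunk 3: at line 3 remove [zwrvy] add [hmzle,htwga] -> 11 lines: qkygr vhozm oxp hmzle htwga vdp hhcv kxf fbqz zsmqk cner
Hunk 4: at line 1 remove [vhozm,oxp,hmzle] add [iel] -> 9 lines: qkygr iel htwga vdp hhcv kxf fbqz zsmqk cner
Hunk 5: at line 3 remove [hhcv] add [umlb] -> 9 lines: qkygr iel htwga vdp umlb kxf fbqz zsmqk cner
Final line count: 9

Answer: 9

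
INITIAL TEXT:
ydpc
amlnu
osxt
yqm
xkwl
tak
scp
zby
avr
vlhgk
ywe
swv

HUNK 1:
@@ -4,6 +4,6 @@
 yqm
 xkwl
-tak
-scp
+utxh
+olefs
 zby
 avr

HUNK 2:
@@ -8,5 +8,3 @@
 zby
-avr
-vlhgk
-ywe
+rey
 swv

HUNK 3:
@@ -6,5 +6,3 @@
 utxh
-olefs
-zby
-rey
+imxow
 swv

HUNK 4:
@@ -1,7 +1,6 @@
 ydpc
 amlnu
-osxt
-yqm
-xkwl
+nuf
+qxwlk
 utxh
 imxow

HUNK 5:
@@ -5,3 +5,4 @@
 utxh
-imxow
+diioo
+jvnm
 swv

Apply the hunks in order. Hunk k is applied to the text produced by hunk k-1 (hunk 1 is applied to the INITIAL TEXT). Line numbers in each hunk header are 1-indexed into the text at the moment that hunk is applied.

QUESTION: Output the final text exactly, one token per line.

Answer: ydpc
amlnu
nuf
qxwlk
utxh
diioo
jvnm
swv

Derivation:
Hunk 1: at line 4 remove [tak,scp] add [utxh,olefs] -> 12 lines: ydpc amlnu osxt yqm xkwl utxh olefs zby avr vlhgk ywe swv
Hunk 2: at line 8 remove [avr,vlhgk,ywe] add [rey] -> 10 lines: ydpc amlnu osxt yqm xkwl utxh olefs zby rey swv
Hunk 3: at line 6 remove [olefs,zby,rey] add [imxow] -> 8 lines: ydpc amlnu osxt yqm xkwl utxh imxow swv
Hunk 4: at line 1 remove [osxt,yqm,xkwl] add [nuf,qxwlk] -> 7 lines: ydpc amlnu nuf qxwlk utxh imxow swv
Hunk 5: at line 5 remove [imxow] add [diioo,jvnm] -> 8 lines: ydpc amlnu nuf qxwlk utxh diioo jvnm swv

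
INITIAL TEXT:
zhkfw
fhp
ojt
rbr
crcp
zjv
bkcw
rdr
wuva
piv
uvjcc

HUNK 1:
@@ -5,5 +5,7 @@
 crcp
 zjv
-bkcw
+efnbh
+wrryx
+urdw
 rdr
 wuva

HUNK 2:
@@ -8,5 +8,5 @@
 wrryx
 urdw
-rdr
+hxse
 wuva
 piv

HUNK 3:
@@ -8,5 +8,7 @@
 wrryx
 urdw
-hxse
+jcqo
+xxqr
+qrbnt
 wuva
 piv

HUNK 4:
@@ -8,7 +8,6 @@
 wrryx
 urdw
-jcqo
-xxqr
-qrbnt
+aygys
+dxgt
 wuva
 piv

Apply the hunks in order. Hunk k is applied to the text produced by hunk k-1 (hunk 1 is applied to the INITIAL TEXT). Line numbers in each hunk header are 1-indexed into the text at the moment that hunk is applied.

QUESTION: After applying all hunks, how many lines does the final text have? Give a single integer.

Hunk 1: at line 5 remove [bkcw] add [efnbh,wrryx,urdw] -> 13 lines: zhkfw fhp ojt rbr crcp zjv efnbh wrryx urdw rdr wuva piv uvjcc
Hunk 2: at line 8 remove [rdr] add [hxse] -> 13 lines: zhkfw fhp ojt rbr crcp zjv efnbh wrryx urdw hxse wuva piv uvjcc
Hunk 3: at line 8 remove [hxse] add [jcqo,xxqr,qrbnt] -> 15 lines: zhkfw fhp ojt rbr crcp zjv efnbh wrryx urdw jcqo xxqr qrbnt wuva piv uvjcc
Hunk 4: at line 8 remove [jcqo,xxqr,qrbnt] add [aygys,dxgt] -> 14 lines: zhkfw fhp ojt rbr crcp zjv efnbh wrryx urdw aygys dxgt wuva piv uvjcc
Final line count: 14

Answer: 14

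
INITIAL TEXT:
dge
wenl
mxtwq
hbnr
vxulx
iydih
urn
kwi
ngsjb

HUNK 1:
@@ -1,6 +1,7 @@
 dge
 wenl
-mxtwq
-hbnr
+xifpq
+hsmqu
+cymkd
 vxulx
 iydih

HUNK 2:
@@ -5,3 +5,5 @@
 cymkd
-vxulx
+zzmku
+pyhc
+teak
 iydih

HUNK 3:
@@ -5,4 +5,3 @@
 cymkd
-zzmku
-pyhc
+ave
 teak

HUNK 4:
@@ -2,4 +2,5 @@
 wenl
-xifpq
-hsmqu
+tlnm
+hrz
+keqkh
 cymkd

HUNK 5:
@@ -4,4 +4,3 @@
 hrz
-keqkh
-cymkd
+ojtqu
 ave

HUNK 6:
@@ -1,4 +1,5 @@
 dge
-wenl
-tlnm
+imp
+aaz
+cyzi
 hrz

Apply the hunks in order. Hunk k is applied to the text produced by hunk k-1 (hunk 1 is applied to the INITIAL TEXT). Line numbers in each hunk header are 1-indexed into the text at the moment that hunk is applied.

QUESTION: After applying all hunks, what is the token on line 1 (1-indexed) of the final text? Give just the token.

Answer: dge

Derivation:
Hunk 1: at line 1 remove [mxtwq,hbnr] add [xifpq,hsmqu,cymkd] -> 10 lines: dge wenl xifpq hsmqu cymkd vxulx iydih urn kwi ngsjb
Hunk 2: at line 5 remove [vxulx] add [zzmku,pyhc,teak] -> 12 lines: dge wenl xifpq hsmqu cymkd zzmku pyhc teak iydih urn kwi ngsjb
Hunk 3: at line 5 remove [zzmku,pyhc] add [ave] -> 11 lines: dge wenl xifpq hsmqu cymkd ave teak iydih urn kwi ngsjb
Hunk 4: at line 2 remove [xifpq,hsmqu] add [tlnm,hrz,keqkh] -> 12 lines: dge wenl tlnm hrz keqkh cymkd ave teak iydih urn kwi ngsjb
Hunk 5: at line 4 remove [keqkh,cymkd] add [ojtqu] -> 11 lines: dge wenl tlnm hrz ojtqu ave teak iydih urn kwi ngsjb
Hunk 6: at line 1 remove [wenl,tlnm] add [imp,aaz,cyzi] -> 12 lines: dge imp aaz cyzi hrz ojtqu ave teak iydih urn kwi ngsjb
Final line 1: dge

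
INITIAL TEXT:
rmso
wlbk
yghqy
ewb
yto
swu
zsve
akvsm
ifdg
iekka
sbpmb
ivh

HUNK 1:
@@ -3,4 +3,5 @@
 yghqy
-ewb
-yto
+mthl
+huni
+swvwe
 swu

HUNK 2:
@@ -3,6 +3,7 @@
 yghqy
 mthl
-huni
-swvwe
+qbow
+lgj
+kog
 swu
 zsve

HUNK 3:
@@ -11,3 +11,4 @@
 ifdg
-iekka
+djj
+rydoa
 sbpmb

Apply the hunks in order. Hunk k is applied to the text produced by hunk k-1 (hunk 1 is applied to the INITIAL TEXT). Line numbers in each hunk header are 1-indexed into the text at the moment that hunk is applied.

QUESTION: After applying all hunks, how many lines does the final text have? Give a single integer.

Hunk 1: at line 3 remove [ewb,yto] add [mthl,huni,swvwe] -> 13 lines: rmso wlbk yghqy mthl huni swvwe swu zsve akvsm ifdg iekka sbpmb ivh
Hunk 2: at line 3 remove [huni,swvwe] add [qbow,lgj,kog] -> 14 lines: rmso wlbk yghqy mthl qbow lgj kog swu zsve akvsm ifdg iekka sbpmb ivh
Hunk 3: at line 11 remove [iekka] add [djj,rydoa] -> 15 lines: rmso wlbk yghqy mthl qbow lgj kog swu zsve akvsm ifdg djj rydoa sbpmb ivh
Final line count: 15

Answer: 15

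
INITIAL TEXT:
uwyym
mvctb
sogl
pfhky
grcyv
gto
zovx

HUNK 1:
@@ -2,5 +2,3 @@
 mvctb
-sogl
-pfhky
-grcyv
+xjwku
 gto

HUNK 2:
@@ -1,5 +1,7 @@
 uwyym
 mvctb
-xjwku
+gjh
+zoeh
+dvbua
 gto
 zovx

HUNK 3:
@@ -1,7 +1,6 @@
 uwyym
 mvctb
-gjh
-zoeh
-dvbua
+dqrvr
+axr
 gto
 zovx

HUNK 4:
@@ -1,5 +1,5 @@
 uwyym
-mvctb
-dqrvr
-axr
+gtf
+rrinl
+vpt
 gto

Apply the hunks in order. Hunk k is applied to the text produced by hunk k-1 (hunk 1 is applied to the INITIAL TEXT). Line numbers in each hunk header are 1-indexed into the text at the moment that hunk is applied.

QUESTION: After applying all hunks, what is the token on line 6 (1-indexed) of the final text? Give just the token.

Hunk 1: at line 2 remove [sogl,pfhky,grcyv] add [xjwku] -> 5 lines: uwyym mvctb xjwku gto zovx
Hunk 2: at line 1 remove [xjwku] add [gjh,zoeh,dvbua] -> 7 lines: uwyym mvctb gjh zoeh dvbua gto zovx
Hunk 3: at line 1 remove [gjh,zoeh,dvbua] add [dqrvr,axr] -> 6 lines: uwyym mvctb dqrvr axr gto zovx
Hunk 4: at line 1 remove [mvctb,dqrvr,axr] add [gtf,rrinl,vpt] -> 6 lines: uwyym gtf rrinl vpt gto zovx
Final line 6: zovx

Answer: zovx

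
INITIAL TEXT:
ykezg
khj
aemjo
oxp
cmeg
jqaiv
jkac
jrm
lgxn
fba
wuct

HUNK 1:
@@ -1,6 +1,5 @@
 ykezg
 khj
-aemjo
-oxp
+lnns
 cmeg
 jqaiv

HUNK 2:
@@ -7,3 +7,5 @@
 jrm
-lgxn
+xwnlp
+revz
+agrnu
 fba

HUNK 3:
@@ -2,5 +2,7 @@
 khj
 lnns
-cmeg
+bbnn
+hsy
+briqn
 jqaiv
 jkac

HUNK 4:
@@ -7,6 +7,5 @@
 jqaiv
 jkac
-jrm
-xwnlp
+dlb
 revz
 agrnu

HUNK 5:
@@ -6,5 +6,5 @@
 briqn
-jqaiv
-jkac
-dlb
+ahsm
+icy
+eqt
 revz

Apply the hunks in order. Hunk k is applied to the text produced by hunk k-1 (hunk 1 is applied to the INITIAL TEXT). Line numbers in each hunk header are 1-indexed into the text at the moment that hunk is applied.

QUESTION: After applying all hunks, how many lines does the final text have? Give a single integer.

Answer: 13

Derivation:
Hunk 1: at line 1 remove [aemjo,oxp] add [lnns] -> 10 lines: ykezg khj lnns cmeg jqaiv jkac jrm lgxn fba wuct
Hunk 2: at line 7 remove [lgxn] add [xwnlp,revz,agrnu] -> 12 lines: ykezg khj lnns cmeg jqaiv jkac jrm xwnlp revz agrnu fba wuct
Hunk 3: at line 2 remove [cmeg] add [bbnn,hsy,briqn] -> 14 lines: ykezg khj lnns bbnn hsy briqn jqaiv jkac jrm xwnlp revz agrnu fba wuct
Hunk 4: at line 7 remove [jrm,xwnlp] add [dlb] -> 13 lines: ykezg khj lnns bbnn hsy briqn jqaiv jkac dlb revz agrnu fba wuct
Hunk 5: at line 6 remove [jqaiv,jkac,dlb] add [ahsm,icy,eqt] -> 13 lines: ykezg khj lnns bbnn hsy briqn ahsm icy eqt revz agrnu fba wuct
Final line count: 13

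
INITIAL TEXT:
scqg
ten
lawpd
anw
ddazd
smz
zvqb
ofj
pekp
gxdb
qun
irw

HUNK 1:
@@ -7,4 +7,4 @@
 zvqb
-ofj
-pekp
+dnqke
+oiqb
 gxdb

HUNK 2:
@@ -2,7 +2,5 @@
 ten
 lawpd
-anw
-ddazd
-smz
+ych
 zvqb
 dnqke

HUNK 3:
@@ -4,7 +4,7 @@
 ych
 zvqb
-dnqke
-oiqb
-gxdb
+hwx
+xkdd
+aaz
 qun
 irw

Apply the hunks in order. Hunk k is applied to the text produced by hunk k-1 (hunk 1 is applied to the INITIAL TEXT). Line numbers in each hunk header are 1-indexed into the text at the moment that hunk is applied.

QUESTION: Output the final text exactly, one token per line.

Hunk 1: at line 7 remove [ofj,pekp] add [dnqke,oiqb] -> 12 lines: scqg ten lawpd anw ddazd smz zvqb dnqke oiqb gxdb qun irw
Hunk 2: at line 2 remove [anw,ddazd,smz] add [ych] -> 10 lines: scqg ten lawpd ych zvqb dnqke oiqb gxdb qun irw
Hunk 3: at line 4 remove [dnqke,oiqb,gxdb] add [hwx,xkdd,aaz] -> 10 lines: scqg ten lawpd ych zvqb hwx xkdd aaz qun irw

Answer: scqg
ten
lawpd
ych
zvqb
hwx
xkdd
aaz
qun
irw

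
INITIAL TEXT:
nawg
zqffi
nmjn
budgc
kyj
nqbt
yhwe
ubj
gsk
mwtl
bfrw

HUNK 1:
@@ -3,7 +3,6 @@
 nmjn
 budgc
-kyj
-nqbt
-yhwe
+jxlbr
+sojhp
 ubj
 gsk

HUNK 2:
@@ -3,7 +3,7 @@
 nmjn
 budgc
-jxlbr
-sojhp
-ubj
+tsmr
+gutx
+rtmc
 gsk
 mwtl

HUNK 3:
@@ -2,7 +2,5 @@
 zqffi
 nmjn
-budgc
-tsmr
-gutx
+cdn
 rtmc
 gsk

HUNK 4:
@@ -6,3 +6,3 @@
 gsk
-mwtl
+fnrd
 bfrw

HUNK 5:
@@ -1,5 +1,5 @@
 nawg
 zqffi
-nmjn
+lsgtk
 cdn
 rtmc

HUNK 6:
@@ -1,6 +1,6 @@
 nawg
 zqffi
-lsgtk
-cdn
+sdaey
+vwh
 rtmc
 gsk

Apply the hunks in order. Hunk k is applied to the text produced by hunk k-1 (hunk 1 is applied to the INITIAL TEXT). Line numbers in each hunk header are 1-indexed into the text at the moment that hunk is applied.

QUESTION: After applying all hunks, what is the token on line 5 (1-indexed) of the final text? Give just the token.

Answer: rtmc

Derivation:
Hunk 1: at line 3 remove [kyj,nqbt,yhwe] add [jxlbr,sojhp] -> 10 lines: nawg zqffi nmjn budgc jxlbr sojhp ubj gsk mwtl bfrw
Hunk 2: at line 3 remove [jxlbr,sojhp,ubj] add [tsmr,gutx,rtmc] -> 10 lines: nawg zqffi nmjn budgc tsmr gutx rtmc gsk mwtl bfrw
Hunk 3: at line 2 remove [budgc,tsmr,gutx] add [cdn] -> 8 lines: nawg zqffi nmjn cdn rtmc gsk mwtl bfrw
Hunk 4: at line 6 remove [mwtl] add [fnrd] -> 8 lines: nawg zqffi nmjn cdn rtmc gsk fnrd bfrw
Hunk 5: at line 1 remove [nmjn] add [lsgtk] -> 8 lines: nawg zqffi lsgtk cdn rtmc gsk fnrd bfrw
Hunk 6: at line 1 remove [lsgtk,cdn] add [sdaey,vwh] -> 8 lines: nawg zqffi sdaey vwh rtmc gsk fnrd bfrw
Final line 5: rtmc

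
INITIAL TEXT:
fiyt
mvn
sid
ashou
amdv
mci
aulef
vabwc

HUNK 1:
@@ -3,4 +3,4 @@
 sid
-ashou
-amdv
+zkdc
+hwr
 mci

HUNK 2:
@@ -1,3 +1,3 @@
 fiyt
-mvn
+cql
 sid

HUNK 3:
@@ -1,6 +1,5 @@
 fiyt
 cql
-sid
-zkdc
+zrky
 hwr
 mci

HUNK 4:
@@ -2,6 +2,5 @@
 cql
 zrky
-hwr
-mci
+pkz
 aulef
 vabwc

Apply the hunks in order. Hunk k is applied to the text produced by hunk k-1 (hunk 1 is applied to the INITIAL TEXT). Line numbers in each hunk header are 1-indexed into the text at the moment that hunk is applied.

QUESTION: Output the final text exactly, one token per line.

Hunk 1: at line 3 remove [ashou,amdv] add [zkdc,hwr] -> 8 lines: fiyt mvn sid zkdc hwr mci aulef vabwc
Hunk 2: at line 1 remove [mvn] add [cql] -> 8 lines: fiyt cql sid zkdc hwr mci aulef vabwc
Hunk 3: at line 1 remove [sid,zkdc] add [zrky] -> 7 lines: fiyt cql zrky hwr mci aulef vabwc
Hunk 4: at line 2 remove [hwr,mci] add [pkz] -> 6 lines: fiyt cql zrky pkz aulef vabwc

Answer: fiyt
cql
zrky
pkz
aulef
vabwc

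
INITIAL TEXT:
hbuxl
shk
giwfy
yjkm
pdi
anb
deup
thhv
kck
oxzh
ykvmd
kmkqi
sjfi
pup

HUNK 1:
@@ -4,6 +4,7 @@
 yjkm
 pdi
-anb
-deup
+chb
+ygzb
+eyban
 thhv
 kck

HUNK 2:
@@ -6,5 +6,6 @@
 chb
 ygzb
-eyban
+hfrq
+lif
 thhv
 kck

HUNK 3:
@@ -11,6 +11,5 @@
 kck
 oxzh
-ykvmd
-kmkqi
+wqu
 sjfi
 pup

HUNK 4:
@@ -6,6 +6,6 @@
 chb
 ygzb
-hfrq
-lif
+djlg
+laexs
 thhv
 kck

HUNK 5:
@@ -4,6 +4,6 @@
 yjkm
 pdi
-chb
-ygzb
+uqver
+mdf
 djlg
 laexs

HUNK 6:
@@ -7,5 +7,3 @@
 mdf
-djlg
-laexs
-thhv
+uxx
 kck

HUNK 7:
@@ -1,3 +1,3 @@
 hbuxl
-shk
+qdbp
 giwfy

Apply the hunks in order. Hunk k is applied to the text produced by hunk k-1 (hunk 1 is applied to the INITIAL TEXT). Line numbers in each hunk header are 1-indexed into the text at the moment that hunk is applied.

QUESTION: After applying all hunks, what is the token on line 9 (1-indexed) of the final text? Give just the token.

Hunk 1: at line 4 remove [anb,deup] add [chb,ygzb,eyban] -> 15 lines: hbuxl shk giwfy yjkm pdi chb ygzb eyban thhv kck oxzh ykvmd kmkqi sjfi pup
Hunk 2: at line 6 remove [eyban] add [hfrq,lif] -> 16 lines: hbuxl shk giwfy yjkm pdi chb ygzb hfrq lif thhv kck oxzh ykvmd kmkqi sjfi pup
Hunk 3: at line 11 remove [ykvmd,kmkqi] add [wqu] -> 15 lines: hbuxl shk giwfy yjkm pdi chb ygzb hfrq lif thhv kck oxzh wqu sjfi pup
Hunk 4: at line 6 remove [hfrq,lif] add [djlg,laexs] -> 15 lines: hbuxl shk giwfy yjkm pdi chb ygzb djlg laexs thhv kck oxzh wqu sjfi pup
Hunk 5: at line 4 remove [chb,ygzb] add [uqver,mdf] -> 15 lines: hbuxl shk giwfy yjkm pdi uqver mdf djlg laexs thhv kck oxzh wqu sjfi pup
Hunk 6: at line 7 remove [djlg,laexs,thhv] add [uxx] -> 13 lines: hbuxl shk giwfy yjkm pdi uqver mdf uxx kck oxzh wqu sjfi pup
Hunk 7: at line 1 remove [shk] add [qdbp] -> 13 lines: hbuxl qdbp giwfy yjkm pdi uqver mdf uxx kck oxzh wqu sjfi pup
Final line 9: kck

Answer: kck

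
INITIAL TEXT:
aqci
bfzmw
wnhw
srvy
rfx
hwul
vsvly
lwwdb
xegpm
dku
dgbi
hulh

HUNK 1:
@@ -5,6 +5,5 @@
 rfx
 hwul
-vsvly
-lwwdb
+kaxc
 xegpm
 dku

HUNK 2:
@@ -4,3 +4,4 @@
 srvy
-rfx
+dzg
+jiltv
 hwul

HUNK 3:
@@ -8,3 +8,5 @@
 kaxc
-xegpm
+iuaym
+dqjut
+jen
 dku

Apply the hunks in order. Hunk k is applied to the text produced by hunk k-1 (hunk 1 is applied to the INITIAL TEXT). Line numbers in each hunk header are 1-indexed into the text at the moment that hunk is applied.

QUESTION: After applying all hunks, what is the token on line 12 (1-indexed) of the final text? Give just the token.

Hunk 1: at line 5 remove [vsvly,lwwdb] add [kaxc] -> 11 lines: aqci bfzmw wnhw srvy rfx hwul kaxc xegpm dku dgbi hulh
Hunk 2: at line 4 remove [rfx] add [dzg,jiltv] -> 12 lines: aqci bfzmw wnhw srvy dzg jiltv hwul kaxc xegpm dku dgbi hulh
Hunk 3: at line 8 remove [xegpm] add [iuaym,dqjut,jen] -> 14 lines: aqci bfzmw wnhw srvy dzg jiltv hwul kaxc iuaym dqjut jen dku dgbi hulh
Final line 12: dku

Answer: dku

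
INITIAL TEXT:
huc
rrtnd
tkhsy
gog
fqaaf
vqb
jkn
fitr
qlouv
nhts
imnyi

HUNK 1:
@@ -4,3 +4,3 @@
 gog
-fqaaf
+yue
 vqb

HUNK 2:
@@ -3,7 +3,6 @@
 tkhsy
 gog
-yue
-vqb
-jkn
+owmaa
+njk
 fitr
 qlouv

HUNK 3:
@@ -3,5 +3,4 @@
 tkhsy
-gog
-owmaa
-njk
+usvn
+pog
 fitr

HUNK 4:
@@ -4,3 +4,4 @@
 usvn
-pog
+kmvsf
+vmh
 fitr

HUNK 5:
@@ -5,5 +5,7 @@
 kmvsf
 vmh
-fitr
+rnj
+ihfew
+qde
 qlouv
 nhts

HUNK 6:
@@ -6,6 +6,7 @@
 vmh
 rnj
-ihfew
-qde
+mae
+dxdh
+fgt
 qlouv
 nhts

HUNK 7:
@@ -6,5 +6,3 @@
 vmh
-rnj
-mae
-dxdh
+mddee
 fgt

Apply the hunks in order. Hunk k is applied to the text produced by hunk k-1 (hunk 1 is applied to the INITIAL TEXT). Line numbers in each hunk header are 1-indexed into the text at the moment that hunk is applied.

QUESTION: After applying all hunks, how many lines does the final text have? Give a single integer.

Hunk 1: at line 4 remove [fqaaf] add [yue] -> 11 lines: huc rrtnd tkhsy gog yue vqb jkn fitr qlouv nhts imnyi
Hunk 2: at line 3 remove [yue,vqb,jkn] add [owmaa,njk] -> 10 lines: huc rrtnd tkhsy gog owmaa njk fitr qlouv nhts imnyi
Hunk 3: at line 3 remove [gog,owmaa,njk] add [usvn,pog] -> 9 lines: huc rrtnd tkhsy usvn pog fitr qlouv nhts imnyi
Hunk 4: at line 4 remove [pog] add [kmvsf,vmh] -> 10 lines: huc rrtnd tkhsy usvn kmvsf vmh fitr qlouv nhts imnyi
Hunk 5: at line 5 remove [fitr] add [rnj,ihfew,qde] -> 12 lines: huc rrtnd tkhsy usvn kmvsf vmh rnj ihfew qde qlouv nhts imnyi
Hunk 6: at line 6 remove [ihfew,qde] add [mae,dxdh,fgt] -> 13 lines: huc rrtnd tkhsy usvn kmvsf vmh rnj mae dxdh fgt qlouv nhts imnyi
Hunk 7: at line 6 remove [rnj,mae,dxdh] add [mddee] -> 11 lines: huc rrtnd tkhsy usvn kmvsf vmh mddee fgt qlouv nhts imnyi
Final line count: 11

Answer: 11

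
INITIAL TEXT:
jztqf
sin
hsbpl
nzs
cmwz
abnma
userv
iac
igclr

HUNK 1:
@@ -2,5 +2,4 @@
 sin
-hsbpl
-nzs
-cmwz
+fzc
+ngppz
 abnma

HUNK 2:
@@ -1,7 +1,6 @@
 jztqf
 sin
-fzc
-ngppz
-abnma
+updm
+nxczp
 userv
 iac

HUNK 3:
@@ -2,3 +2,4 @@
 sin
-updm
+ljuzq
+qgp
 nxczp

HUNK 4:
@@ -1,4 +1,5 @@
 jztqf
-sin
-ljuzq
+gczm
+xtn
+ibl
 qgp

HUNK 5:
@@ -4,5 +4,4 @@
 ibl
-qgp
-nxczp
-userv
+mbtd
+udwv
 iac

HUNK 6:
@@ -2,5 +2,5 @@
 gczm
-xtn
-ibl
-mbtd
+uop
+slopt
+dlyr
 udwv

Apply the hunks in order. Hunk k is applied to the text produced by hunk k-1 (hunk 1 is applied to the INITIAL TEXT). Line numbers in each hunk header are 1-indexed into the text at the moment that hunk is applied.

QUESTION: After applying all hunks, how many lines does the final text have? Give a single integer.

Answer: 8

Derivation:
Hunk 1: at line 2 remove [hsbpl,nzs,cmwz] add [fzc,ngppz] -> 8 lines: jztqf sin fzc ngppz abnma userv iac igclr
Hunk 2: at line 1 remove [fzc,ngppz,abnma] add [updm,nxczp] -> 7 lines: jztqf sin updm nxczp userv iac igclr
Hunk 3: at line 2 remove [updm] add [ljuzq,qgp] -> 8 lines: jztqf sin ljuzq qgp nxczp userv iac igclr
Hunk 4: at line 1 remove [sin,ljuzq] add [gczm,xtn,ibl] -> 9 lines: jztqf gczm xtn ibl qgp nxczp userv iac igclr
Hunk 5: at line 4 remove [qgp,nxczp,userv] add [mbtd,udwv] -> 8 lines: jztqf gczm xtn ibl mbtd udwv iac igclr
Hunk 6: at line 2 remove [xtn,ibl,mbtd] add [uop,slopt,dlyr] -> 8 lines: jztqf gczm uop slopt dlyr udwv iac igclr
Final line count: 8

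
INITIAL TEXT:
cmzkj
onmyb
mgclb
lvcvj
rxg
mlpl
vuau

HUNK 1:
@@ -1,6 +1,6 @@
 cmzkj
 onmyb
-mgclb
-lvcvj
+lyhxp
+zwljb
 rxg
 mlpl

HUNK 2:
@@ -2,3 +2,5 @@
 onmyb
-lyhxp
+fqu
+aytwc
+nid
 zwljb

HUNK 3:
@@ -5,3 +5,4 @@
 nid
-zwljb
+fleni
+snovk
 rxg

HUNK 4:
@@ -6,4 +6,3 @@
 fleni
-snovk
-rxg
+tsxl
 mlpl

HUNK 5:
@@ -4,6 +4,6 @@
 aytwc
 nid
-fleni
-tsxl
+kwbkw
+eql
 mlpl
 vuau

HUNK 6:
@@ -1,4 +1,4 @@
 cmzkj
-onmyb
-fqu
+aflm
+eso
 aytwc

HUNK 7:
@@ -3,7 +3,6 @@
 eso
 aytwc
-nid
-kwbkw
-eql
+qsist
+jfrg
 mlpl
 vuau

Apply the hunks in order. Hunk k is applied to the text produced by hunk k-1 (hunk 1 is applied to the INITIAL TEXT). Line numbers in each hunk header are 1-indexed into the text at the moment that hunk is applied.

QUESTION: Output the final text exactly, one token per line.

Answer: cmzkj
aflm
eso
aytwc
qsist
jfrg
mlpl
vuau

Derivation:
Hunk 1: at line 1 remove [mgclb,lvcvj] add [lyhxp,zwljb] -> 7 lines: cmzkj onmyb lyhxp zwljb rxg mlpl vuau
Hunk 2: at line 2 remove [lyhxp] add [fqu,aytwc,nid] -> 9 lines: cmzkj onmyb fqu aytwc nid zwljb rxg mlpl vuau
Hunk 3: at line 5 remove [zwljb] add [fleni,snovk] -> 10 lines: cmzkj onmyb fqu aytwc nid fleni snovk rxg mlpl vuau
Hunk 4: at line 6 remove [snovk,rxg] add [tsxl] -> 9 lines: cmzkj onmyb fqu aytwc nid fleni tsxl mlpl vuau
Hunk 5: at line 4 remove [fleni,tsxl] add [kwbkw,eql] -> 9 lines: cmzkj onmyb fqu aytwc nid kwbkw eql mlpl vuau
Hunk 6: at line 1 remove [onmyb,fqu] add [aflm,eso] -> 9 lines: cmzkj aflm eso aytwc nid kwbkw eql mlpl vuau
Hunk 7: at line 3 remove [nid,kwbkw,eql] add [qsist,jfrg] -> 8 lines: cmzkj aflm eso aytwc qsist jfrg mlpl vuau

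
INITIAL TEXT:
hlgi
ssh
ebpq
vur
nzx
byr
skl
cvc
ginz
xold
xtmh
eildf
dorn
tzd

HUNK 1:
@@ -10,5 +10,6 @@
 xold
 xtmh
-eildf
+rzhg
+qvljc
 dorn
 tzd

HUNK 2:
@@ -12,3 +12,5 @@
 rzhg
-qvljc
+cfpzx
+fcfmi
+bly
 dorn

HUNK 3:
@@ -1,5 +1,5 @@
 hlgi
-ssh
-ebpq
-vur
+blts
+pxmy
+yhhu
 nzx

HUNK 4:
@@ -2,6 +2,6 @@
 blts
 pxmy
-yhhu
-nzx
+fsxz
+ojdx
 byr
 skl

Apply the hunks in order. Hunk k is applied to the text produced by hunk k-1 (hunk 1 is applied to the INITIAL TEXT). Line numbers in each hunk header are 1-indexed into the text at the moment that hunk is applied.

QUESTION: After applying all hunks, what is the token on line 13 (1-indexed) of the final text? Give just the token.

Hunk 1: at line 10 remove [eildf] add [rzhg,qvljc] -> 15 lines: hlgi ssh ebpq vur nzx byr skl cvc ginz xold xtmh rzhg qvljc dorn tzd
Hunk 2: at line 12 remove [qvljc] add [cfpzx,fcfmi,bly] -> 17 lines: hlgi ssh ebpq vur nzx byr skl cvc ginz xold xtmh rzhg cfpzx fcfmi bly dorn tzd
Hunk 3: at line 1 remove [ssh,ebpq,vur] add [blts,pxmy,yhhu] -> 17 lines: hlgi blts pxmy yhhu nzx byr skl cvc ginz xold xtmh rzhg cfpzx fcfmi bly dorn tzd
Hunk 4: at line 2 remove [yhhu,nzx] add [fsxz,ojdx] -> 17 lines: hlgi blts pxmy fsxz ojdx byr skl cvc ginz xold xtmh rzhg cfpzx fcfmi bly dorn tzd
Final line 13: cfpzx

Answer: cfpzx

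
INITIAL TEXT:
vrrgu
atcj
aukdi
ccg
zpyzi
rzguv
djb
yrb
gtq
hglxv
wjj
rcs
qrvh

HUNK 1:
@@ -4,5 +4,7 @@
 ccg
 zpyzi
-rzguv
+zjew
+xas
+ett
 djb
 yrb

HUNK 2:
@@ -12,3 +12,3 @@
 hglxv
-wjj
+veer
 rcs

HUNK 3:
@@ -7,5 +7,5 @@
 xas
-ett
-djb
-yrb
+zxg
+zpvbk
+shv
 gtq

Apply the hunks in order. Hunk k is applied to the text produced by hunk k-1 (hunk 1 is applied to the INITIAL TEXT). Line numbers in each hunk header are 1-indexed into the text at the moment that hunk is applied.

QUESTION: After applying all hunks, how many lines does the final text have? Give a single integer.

Hunk 1: at line 4 remove [rzguv] add [zjew,xas,ett] -> 15 lines: vrrgu atcj aukdi ccg zpyzi zjew xas ett djb yrb gtq hglxv wjj rcs qrvh
Hunk 2: at line 12 remove [wjj] add [veer] -> 15 lines: vrrgu atcj aukdi ccg zpyzi zjew xas ett djb yrb gtq hglxv veer rcs qrvh
Hunk 3: at line 7 remove [ett,djb,yrb] add [zxg,zpvbk,shv] -> 15 lines: vrrgu atcj aukdi ccg zpyzi zjew xas zxg zpvbk shv gtq hglxv veer rcs qrvh
Final line count: 15

Answer: 15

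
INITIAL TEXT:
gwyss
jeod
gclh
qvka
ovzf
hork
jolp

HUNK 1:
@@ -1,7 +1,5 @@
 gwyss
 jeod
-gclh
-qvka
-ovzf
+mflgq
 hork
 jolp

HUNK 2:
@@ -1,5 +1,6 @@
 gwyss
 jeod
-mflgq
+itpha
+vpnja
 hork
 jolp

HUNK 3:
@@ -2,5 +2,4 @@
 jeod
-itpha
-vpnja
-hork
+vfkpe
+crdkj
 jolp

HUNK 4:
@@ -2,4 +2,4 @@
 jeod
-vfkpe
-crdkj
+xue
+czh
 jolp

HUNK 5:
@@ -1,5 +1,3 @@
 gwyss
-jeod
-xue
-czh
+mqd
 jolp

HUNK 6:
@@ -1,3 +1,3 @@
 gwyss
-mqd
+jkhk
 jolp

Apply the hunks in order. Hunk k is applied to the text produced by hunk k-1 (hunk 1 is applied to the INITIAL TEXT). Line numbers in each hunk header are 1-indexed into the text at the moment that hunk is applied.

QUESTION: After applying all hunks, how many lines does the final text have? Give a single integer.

Answer: 3

Derivation:
Hunk 1: at line 1 remove [gclh,qvka,ovzf] add [mflgq] -> 5 lines: gwyss jeod mflgq hork jolp
Hunk 2: at line 1 remove [mflgq] add [itpha,vpnja] -> 6 lines: gwyss jeod itpha vpnja hork jolp
Hunk 3: at line 2 remove [itpha,vpnja,hork] add [vfkpe,crdkj] -> 5 lines: gwyss jeod vfkpe crdkj jolp
Hunk 4: at line 2 remove [vfkpe,crdkj] add [xue,czh] -> 5 lines: gwyss jeod xue czh jolp
Hunk 5: at line 1 remove [jeod,xue,czh] add [mqd] -> 3 lines: gwyss mqd jolp
Hunk 6: at line 1 remove [mqd] add [jkhk] -> 3 lines: gwyss jkhk jolp
Final line count: 3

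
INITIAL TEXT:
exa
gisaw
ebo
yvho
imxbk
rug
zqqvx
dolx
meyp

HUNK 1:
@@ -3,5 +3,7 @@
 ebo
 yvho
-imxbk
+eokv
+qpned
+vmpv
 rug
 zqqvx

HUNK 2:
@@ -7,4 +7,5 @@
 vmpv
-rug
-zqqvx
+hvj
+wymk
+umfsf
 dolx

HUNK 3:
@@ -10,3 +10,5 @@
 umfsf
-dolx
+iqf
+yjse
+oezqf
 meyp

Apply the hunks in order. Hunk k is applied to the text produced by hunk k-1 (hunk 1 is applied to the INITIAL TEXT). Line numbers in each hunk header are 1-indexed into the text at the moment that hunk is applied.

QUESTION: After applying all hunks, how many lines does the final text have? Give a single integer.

Answer: 14

Derivation:
Hunk 1: at line 3 remove [imxbk] add [eokv,qpned,vmpv] -> 11 lines: exa gisaw ebo yvho eokv qpned vmpv rug zqqvx dolx meyp
Hunk 2: at line 7 remove [rug,zqqvx] add [hvj,wymk,umfsf] -> 12 lines: exa gisaw ebo yvho eokv qpned vmpv hvj wymk umfsf dolx meyp
Hunk 3: at line 10 remove [dolx] add [iqf,yjse,oezqf] -> 14 lines: exa gisaw ebo yvho eokv qpned vmpv hvj wymk umfsf iqf yjse oezqf meyp
Final line count: 14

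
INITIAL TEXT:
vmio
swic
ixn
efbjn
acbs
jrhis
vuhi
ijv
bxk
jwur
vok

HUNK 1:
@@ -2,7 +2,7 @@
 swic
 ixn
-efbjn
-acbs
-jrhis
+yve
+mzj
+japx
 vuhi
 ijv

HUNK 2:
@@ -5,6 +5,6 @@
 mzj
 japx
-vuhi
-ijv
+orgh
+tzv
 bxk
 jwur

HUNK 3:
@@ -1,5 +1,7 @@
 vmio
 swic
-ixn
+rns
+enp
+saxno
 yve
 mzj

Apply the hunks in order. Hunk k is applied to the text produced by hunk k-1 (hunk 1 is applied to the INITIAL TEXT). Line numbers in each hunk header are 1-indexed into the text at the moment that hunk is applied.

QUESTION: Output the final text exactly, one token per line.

Hunk 1: at line 2 remove [efbjn,acbs,jrhis] add [yve,mzj,japx] -> 11 lines: vmio swic ixn yve mzj japx vuhi ijv bxk jwur vok
Hunk 2: at line 5 remove [vuhi,ijv] add [orgh,tzv] -> 11 lines: vmio swic ixn yve mzj japx orgh tzv bxk jwur vok
Hunk 3: at line 1 remove [ixn] add [rns,enp,saxno] -> 13 lines: vmio swic rns enp saxno yve mzj japx orgh tzv bxk jwur vok

Answer: vmio
swic
rns
enp
saxno
yve
mzj
japx
orgh
tzv
bxk
jwur
vok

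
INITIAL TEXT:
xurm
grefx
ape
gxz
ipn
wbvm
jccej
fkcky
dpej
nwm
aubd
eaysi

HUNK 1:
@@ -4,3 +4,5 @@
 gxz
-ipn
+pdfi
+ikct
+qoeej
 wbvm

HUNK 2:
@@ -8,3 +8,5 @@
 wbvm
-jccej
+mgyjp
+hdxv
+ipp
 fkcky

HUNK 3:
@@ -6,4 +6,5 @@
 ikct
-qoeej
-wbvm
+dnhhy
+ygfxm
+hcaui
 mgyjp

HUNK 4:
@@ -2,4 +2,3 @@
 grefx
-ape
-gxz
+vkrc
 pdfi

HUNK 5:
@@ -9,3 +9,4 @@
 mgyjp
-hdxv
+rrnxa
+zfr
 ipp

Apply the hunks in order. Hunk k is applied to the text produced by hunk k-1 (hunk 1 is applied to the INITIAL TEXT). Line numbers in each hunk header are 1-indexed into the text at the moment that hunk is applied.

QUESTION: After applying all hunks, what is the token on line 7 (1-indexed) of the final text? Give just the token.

Hunk 1: at line 4 remove [ipn] add [pdfi,ikct,qoeej] -> 14 lines: xurm grefx ape gxz pdfi ikct qoeej wbvm jccej fkcky dpej nwm aubd eaysi
Hunk 2: at line 8 remove [jccej] add [mgyjp,hdxv,ipp] -> 16 lines: xurm grefx ape gxz pdfi ikct qoeej wbvm mgyjp hdxv ipp fkcky dpej nwm aubd eaysi
Hunk 3: at line 6 remove [qoeej,wbvm] add [dnhhy,ygfxm,hcaui] -> 17 lines: xurm grefx ape gxz pdfi ikct dnhhy ygfxm hcaui mgyjp hdxv ipp fkcky dpej nwm aubd eaysi
Hunk 4: at line 2 remove [ape,gxz] add [vkrc] -> 16 lines: xurm grefx vkrc pdfi ikct dnhhy ygfxm hcaui mgyjp hdxv ipp fkcky dpej nwm aubd eaysi
Hunk 5: at line 9 remove [hdxv] add [rrnxa,zfr] -> 17 lines: xurm grefx vkrc pdfi ikct dnhhy ygfxm hcaui mgyjp rrnxa zfr ipp fkcky dpej nwm aubd eaysi
Final line 7: ygfxm

Answer: ygfxm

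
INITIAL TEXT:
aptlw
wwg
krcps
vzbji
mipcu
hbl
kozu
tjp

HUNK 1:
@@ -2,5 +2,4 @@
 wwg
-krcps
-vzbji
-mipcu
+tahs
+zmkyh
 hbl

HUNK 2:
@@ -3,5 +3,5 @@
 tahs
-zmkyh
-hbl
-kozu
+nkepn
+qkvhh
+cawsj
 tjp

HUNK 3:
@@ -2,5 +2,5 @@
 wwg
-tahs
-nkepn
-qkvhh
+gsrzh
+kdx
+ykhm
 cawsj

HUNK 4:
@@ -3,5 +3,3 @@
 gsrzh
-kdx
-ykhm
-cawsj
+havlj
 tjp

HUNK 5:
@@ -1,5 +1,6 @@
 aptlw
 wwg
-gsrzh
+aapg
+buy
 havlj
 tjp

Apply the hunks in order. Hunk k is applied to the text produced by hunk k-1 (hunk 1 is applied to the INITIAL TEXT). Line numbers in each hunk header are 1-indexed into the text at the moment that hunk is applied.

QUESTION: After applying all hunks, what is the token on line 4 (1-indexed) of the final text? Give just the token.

Hunk 1: at line 2 remove [krcps,vzbji,mipcu] add [tahs,zmkyh] -> 7 lines: aptlw wwg tahs zmkyh hbl kozu tjp
Hunk 2: at line 3 remove [zmkyh,hbl,kozu] add [nkepn,qkvhh,cawsj] -> 7 lines: aptlw wwg tahs nkepn qkvhh cawsj tjp
Hunk 3: at line 2 remove [tahs,nkepn,qkvhh] add [gsrzh,kdx,ykhm] -> 7 lines: aptlw wwg gsrzh kdx ykhm cawsj tjp
Hunk 4: at line 3 remove [kdx,ykhm,cawsj] add [havlj] -> 5 lines: aptlw wwg gsrzh havlj tjp
Hunk 5: at line 1 remove [gsrzh] add [aapg,buy] -> 6 lines: aptlw wwg aapg buy havlj tjp
Final line 4: buy

Answer: buy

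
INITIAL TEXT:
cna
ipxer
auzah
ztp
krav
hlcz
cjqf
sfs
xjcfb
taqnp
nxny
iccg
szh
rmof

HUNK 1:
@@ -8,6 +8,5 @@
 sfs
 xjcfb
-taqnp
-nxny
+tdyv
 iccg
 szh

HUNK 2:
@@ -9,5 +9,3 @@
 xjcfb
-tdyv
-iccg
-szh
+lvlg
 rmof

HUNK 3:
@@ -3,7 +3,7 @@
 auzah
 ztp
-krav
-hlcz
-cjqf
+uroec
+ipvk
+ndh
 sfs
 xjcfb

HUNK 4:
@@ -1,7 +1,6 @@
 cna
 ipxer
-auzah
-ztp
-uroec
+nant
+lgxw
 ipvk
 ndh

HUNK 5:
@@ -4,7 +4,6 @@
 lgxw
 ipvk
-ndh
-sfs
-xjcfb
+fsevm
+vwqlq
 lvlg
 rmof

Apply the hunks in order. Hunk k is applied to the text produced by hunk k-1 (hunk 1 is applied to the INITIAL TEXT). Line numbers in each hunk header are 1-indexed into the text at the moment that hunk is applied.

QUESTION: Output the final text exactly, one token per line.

Answer: cna
ipxer
nant
lgxw
ipvk
fsevm
vwqlq
lvlg
rmof

Derivation:
Hunk 1: at line 8 remove [taqnp,nxny] add [tdyv] -> 13 lines: cna ipxer auzah ztp krav hlcz cjqf sfs xjcfb tdyv iccg szh rmof
Hunk 2: at line 9 remove [tdyv,iccg,szh] add [lvlg] -> 11 lines: cna ipxer auzah ztp krav hlcz cjqf sfs xjcfb lvlg rmof
Hunk 3: at line 3 remove [krav,hlcz,cjqf] add [uroec,ipvk,ndh] -> 11 lines: cna ipxer auzah ztp uroec ipvk ndh sfs xjcfb lvlg rmof
Hunk 4: at line 1 remove [auzah,ztp,uroec] add [nant,lgxw] -> 10 lines: cna ipxer nant lgxw ipvk ndh sfs xjcfb lvlg rmof
Hunk 5: at line 4 remove [ndh,sfs,xjcfb] add [fsevm,vwqlq] -> 9 lines: cna ipxer nant lgxw ipvk fsevm vwqlq lvlg rmof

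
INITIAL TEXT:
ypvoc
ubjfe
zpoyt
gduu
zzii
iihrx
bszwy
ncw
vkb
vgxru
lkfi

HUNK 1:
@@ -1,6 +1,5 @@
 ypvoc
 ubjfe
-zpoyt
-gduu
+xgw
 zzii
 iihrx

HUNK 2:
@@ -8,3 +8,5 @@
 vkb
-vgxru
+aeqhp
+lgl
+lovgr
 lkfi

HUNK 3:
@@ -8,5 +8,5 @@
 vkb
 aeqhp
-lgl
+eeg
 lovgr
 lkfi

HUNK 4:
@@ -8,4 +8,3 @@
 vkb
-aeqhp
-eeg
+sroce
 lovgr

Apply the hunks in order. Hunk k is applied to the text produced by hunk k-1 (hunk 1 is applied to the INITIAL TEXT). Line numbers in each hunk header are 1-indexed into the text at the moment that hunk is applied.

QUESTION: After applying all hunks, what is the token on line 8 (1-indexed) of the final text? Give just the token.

Hunk 1: at line 1 remove [zpoyt,gduu] add [xgw] -> 10 lines: ypvoc ubjfe xgw zzii iihrx bszwy ncw vkb vgxru lkfi
Hunk 2: at line 8 remove [vgxru] add [aeqhp,lgl,lovgr] -> 12 lines: ypvoc ubjfe xgw zzii iihrx bszwy ncw vkb aeqhp lgl lovgr lkfi
Hunk 3: at line 8 remove [lgl] add [eeg] -> 12 lines: ypvoc ubjfe xgw zzii iihrx bszwy ncw vkb aeqhp eeg lovgr lkfi
Hunk 4: at line 8 remove [aeqhp,eeg] add [sroce] -> 11 lines: ypvoc ubjfe xgw zzii iihrx bszwy ncw vkb sroce lovgr lkfi
Final line 8: vkb

Answer: vkb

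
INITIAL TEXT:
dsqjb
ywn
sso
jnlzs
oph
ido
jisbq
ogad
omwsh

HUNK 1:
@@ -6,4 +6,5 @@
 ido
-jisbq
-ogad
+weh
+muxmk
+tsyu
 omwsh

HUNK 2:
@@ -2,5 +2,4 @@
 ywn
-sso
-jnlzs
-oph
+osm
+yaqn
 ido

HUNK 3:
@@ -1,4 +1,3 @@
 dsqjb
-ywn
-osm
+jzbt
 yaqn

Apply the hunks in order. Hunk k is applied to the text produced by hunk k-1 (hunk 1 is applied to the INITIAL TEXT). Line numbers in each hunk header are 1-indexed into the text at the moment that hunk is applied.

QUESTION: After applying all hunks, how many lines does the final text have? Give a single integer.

Hunk 1: at line 6 remove [jisbq,ogad] add [weh,muxmk,tsyu] -> 10 lines: dsqjb ywn sso jnlzs oph ido weh muxmk tsyu omwsh
Hunk 2: at line 2 remove [sso,jnlzs,oph] add [osm,yaqn] -> 9 lines: dsqjb ywn osm yaqn ido weh muxmk tsyu omwsh
Hunk 3: at line 1 remove [ywn,osm] add [jzbt] -> 8 lines: dsqjb jzbt yaqn ido weh muxmk tsyu omwsh
Final line count: 8

Answer: 8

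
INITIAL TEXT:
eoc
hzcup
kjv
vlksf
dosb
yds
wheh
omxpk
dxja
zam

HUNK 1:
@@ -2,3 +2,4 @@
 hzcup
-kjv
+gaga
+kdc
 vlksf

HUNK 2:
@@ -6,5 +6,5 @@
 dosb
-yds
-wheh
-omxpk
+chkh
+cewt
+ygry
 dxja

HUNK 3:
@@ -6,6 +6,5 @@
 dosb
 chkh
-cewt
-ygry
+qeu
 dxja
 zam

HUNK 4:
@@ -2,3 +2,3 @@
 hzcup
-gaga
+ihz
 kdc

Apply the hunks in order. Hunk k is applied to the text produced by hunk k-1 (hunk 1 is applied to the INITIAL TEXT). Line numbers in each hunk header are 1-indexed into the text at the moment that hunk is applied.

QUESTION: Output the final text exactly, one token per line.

Hunk 1: at line 2 remove [kjv] add [gaga,kdc] -> 11 lines: eoc hzcup gaga kdc vlksf dosb yds wheh omxpk dxja zam
Hunk 2: at line 6 remove [yds,wheh,omxpk] add [chkh,cewt,ygry] -> 11 lines: eoc hzcup gaga kdc vlksf dosb chkh cewt ygry dxja zam
Hunk 3: at line 6 remove [cewt,ygry] add [qeu] -> 10 lines: eoc hzcup gaga kdc vlksf dosb chkh qeu dxja zam
Hunk 4: at line 2 remove [gaga] add [ihz] -> 10 lines: eoc hzcup ihz kdc vlksf dosb chkh qeu dxja zam

Answer: eoc
hzcup
ihz
kdc
vlksf
dosb
chkh
qeu
dxja
zam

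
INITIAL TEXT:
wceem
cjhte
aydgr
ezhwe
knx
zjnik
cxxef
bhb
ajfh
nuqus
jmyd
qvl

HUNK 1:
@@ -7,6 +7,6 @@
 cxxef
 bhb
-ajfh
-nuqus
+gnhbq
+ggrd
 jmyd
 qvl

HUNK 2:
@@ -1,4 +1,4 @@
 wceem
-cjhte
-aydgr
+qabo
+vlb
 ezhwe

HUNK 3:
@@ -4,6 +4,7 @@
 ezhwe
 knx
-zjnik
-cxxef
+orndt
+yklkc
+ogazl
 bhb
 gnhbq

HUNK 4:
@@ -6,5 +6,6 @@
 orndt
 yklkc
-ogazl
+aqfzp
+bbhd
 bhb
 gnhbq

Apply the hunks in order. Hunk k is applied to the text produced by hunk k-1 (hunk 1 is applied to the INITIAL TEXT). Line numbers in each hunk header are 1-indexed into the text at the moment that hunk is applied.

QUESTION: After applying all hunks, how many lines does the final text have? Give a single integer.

Hunk 1: at line 7 remove [ajfh,nuqus] add [gnhbq,ggrd] -> 12 lines: wceem cjhte aydgr ezhwe knx zjnik cxxef bhb gnhbq ggrd jmyd qvl
Hunk 2: at line 1 remove [cjhte,aydgr] add [qabo,vlb] -> 12 lines: wceem qabo vlb ezhwe knx zjnik cxxef bhb gnhbq ggrd jmyd qvl
Hunk 3: at line 4 remove [zjnik,cxxef] add [orndt,yklkc,ogazl] -> 13 lines: wceem qabo vlb ezhwe knx orndt yklkc ogazl bhb gnhbq ggrd jmyd qvl
Hunk 4: at line 6 remove [ogazl] add [aqfzp,bbhd] -> 14 lines: wceem qabo vlb ezhwe knx orndt yklkc aqfzp bbhd bhb gnhbq ggrd jmyd qvl
Final line count: 14

Answer: 14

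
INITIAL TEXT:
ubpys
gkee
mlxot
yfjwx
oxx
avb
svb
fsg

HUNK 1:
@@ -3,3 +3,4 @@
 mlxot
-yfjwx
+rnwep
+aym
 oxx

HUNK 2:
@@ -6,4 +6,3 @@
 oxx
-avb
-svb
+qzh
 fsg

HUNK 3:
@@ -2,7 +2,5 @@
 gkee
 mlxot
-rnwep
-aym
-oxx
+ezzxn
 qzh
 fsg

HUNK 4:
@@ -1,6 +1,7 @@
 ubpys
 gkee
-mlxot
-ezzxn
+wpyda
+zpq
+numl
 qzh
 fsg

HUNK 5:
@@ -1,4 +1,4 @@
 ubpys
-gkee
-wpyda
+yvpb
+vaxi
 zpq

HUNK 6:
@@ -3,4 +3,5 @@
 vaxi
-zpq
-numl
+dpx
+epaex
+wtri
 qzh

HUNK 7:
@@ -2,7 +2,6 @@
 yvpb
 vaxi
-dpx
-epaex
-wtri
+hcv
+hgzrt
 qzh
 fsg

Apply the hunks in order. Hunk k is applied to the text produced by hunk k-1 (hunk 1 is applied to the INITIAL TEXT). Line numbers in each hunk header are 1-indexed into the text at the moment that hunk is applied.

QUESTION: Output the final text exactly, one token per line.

Answer: ubpys
yvpb
vaxi
hcv
hgzrt
qzh
fsg

Derivation:
Hunk 1: at line 3 remove [yfjwx] add [rnwep,aym] -> 9 lines: ubpys gkee mlxot rnwep aym oxx avb svb fsg
Hunk 2: at line 6 remove [avb,svb] add [qzh] -> 8 lines: ubpys gkee mlxot rnwep aym oxx qzh fsg
Hunk 3: at line 2 remove [rnwep,aym,oxx] add [ezzxn] -> 6 lines: ubpys gkee mlxot ezzxn qzh fsg
Hunk 4: at line 1 remove [mlxot,ezzxn] add [wpyda,zpq,numl] -> 7 lines: ubpys gkee wpyda zpq numl qzh fsg
Hunk 5: at line 1 remove [gkee,wpyda] add [yvpb,vaxi] -> 7 lines: ubpys yvpb vaxi zpq numl qzh fsg
Hunk 6: at line 3 remove [zpq,numl] add [dpx,epaex,wtri] -> 8 lines: ubpys yvpb vaxi dpx epaex wtri qzh fsg
Hunk 7: at line 2 remove [dpx,epaex,wtri] add [hcv,hgzrt] -> 7 lines: ubpys yvpb vaxi hcv hgzrt qzh fsg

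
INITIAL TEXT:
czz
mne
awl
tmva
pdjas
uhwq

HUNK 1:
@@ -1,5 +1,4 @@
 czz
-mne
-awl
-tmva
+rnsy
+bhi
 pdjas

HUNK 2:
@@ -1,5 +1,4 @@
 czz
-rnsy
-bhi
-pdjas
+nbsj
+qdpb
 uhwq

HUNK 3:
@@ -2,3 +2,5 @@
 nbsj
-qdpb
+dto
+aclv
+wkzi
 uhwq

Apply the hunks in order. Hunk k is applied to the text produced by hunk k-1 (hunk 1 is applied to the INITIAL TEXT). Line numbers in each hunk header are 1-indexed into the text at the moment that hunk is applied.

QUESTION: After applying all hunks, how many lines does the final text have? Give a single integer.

Hunk 1: at line 1 remove [mne,awl,tmva] add [rnsy,bhi] -> 5 lines: czz rnsy bhi pdjas uhwq
Hunk 2: at line 1 remove [rnsy,bhi,pdjas] add [nbsj,qdpb] -> 4 lines: czz nbsj qdpb uhwq
Hunk 3: at line 2 remove [qdpb] add [dto,aclv,wkzi] -> 6 lines: czz nbsj dto aclv wkzi uhwq
Final line count: 6

Answer: 6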